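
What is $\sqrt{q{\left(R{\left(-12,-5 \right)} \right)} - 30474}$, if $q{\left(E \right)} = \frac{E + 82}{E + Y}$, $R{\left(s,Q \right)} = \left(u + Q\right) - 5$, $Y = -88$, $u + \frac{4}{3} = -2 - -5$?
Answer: $\frac{i \sqrt{8807207}}{17} \approx 174.57 i$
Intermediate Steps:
$u = \frac{5}{3}$ ($u = - \frac{4}{3} - -3 = - \frac{4}{3} + \left(-2 + 5\right) = - \frac{4}{3} + 3 = \frac{5}{3} \approx 1.6667$)
$R{\left(s,Q \right)} = - \frac{10}{3} + Q$ ($R{\left(s,Q \right)} = \left(\frac{5}{3} + Q\right) - 5 = - \frac{10}{3} + Q$)
$q{\left(E \right)} = \frac{82 + E}{-88 + E}$ ($q{\left(E \right)} = \frac{E + 82}{E - 88} = \frac{82 + E}{-88 + E}$)
$\sqrt{q{\left(R{\left(-12,-5 \right)} \right)} - 30474} = \sqrt{\frac{82 - \frac{25}{3}}{-88 - \frac{25}{3}} - 30474} = \sqrt{\frac{1}{- \frac{289}{3}} \cdot \frac{221}{3} - 30474} = \sqrt{\left(- \frac{3}{289}\right) \frac{221}{3} - 30474} = \sqrt{- \frac{13}{17} - 30474} = \sqrt{- \frac{518071}{17}} = \frac{i \sqrt{8807207}}{17}$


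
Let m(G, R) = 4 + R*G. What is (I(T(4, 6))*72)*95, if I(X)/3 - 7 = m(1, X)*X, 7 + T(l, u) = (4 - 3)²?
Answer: 389880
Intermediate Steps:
m(G, R) = 4 + G*R
T(l, u) = -6 (T(l, u) = -7 + (4 - 3)² = -7 + 1² = -7 + 1 = -6)
I(X) = 21 + 3*X*(4 + X) (I(X) = 21 + 3*((4 + 1*X)*X) = 21 + 3*((4 + X)*X) = 21 + 3*(X*(4 + X)) = 21 + 3*X*(4 + X))
(I(T(4, 6))*72)*95 = ((21 + 3*(-6)*(4 - 6))*72)*95 = ((21 + 3*(-6)*(-2))*72)*95 = ((21 + 36)*72)*95 = (57*72)*95 = 4104*95 = 389880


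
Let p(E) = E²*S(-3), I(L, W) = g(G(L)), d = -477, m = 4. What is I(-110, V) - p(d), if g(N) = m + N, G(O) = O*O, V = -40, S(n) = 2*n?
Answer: 1377278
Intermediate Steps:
G(O) = O²
g(N) = 4 + N
I(L, W) = 4 + L²
p(E) = -6*E² (p(E) = E²*(2*(-3)) = E²*(-6) = -6*E²)
I(-110, V) - p(d) = (4 + (-110)²) - (-6)*(-477)² = (4 + 12100) - (-6)*227529 = 12104 - 1*(-1365174) = 12104 + 1365174 = 1377278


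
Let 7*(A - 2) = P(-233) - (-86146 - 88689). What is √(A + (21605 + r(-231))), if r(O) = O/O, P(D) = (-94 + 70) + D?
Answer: √2280838/7 ≈ 215.75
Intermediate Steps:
P(D) = -24 + D
r(O) = 1
A = 174592/7 (A = 2 + ((-24 - 233) - (-86146 - 88689))/7 = 2 + (-257 - 1*(-174835))/7 = 2 + (-257 + 174835)/7 = 2 + (⅐)*174578 = 2 + 174578/7 = 174592/7 ≈ 24942.)
√(A + (21605 + r(-231))) = √(174592/7 + (21605 + 1)) = √(174592/7 + 21606) = √(325834/7) = √2280838/7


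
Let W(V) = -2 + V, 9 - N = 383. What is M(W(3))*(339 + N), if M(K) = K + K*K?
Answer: -70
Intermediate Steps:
N = -374 (N = 9 - 1*383 = 9 - 383 = -374)
M(K) = K + K**2
M(W(3))*(339 + N) = ((-2 + 3)*(1 + (-2 + 3)))*(339 - 374) = (1*(1 + 1))*(-35) = (1*2)*(-35) = 2*(-35) = -70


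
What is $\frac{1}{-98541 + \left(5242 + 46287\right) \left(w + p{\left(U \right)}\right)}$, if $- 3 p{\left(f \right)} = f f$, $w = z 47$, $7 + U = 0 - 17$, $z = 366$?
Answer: $\frac{1}{876409749} \approx 1.141 \cdot 10^{-9}$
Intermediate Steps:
$U = -24$ ($U = -7 + \left(0 - 17\right) = -7 - 17 = -24$)
$w = 17202$ ($w = 366 \cdot 47 = 17202$)
$p{\left(f \right)} = - \frac{f^{2}}{3}$ ($p{\left(f \right)} = - \frac{f f}{3} = - \frac{f^{2}}{3}$)
$\frac{1}{-98541 + \left(5242 + 46287\right) \left(w + p{\left(U \right)}\right)} = \frac{1}{-98541 + \left(5242 + 46287\right) \left(17202 - \frac{\left(-24\right)^{2}}{3}\right)} = \frac{1}{-98541 + 51529 \left(17202 - 192\right)} = \frac{1}{-98541 + 51529 \cdot 17010} = \frac{1}{-98541 + 876508290} = \frac{1}{876409749}$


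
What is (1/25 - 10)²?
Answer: 62001/625 ≈ 99.202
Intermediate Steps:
(1/25 - 10)² = (-249/25)² = 62001/625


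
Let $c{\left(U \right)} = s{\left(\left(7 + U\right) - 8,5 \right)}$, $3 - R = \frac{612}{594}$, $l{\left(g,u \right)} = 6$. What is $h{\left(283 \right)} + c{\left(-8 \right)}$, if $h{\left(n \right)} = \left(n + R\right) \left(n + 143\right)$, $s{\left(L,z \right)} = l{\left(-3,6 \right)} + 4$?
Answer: $\frac{1335478}{11} \approx 1.2141 \cdot 10^{5}$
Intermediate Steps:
$R = \frac{65}{33}$ ($R = 3 - \frac{612}{594} = 3 - 612 \cdot \frac{1}{594} = 3 - \frac{34}{33} = \frac{65}{33} \approx 1.9697$)
$s{\left(L,z \right)} = 10$ ($s{\left(L,z \right)} = 6 + 4 = 10$)
$c{\left(U \right)} = 10$
$h{\left(n \right)} = \left(143 + n\right) \left(\frac{65}{33} + n\right)$ ($h{\left(n \right)} = \left(n + \frac{65}{33}\right) \left(n + 143\right) = \left(\frac{65}{33} + n\right) \left(143 + n\right) = \left(143 + n\right) \left(\frac{65}{33} + n\right)$)
$h{\left(283 \right)} + c{\left(-8 \right)} = \left(\frac{845}{3} + 283^{2} + \frac{4784}{33} \cdot 283\right) + 10 = \left(\frac{845}{3} + 80089 + \frac{1353872}{33}\right) + 10 = \frac{1335368}{11} + 10 = \frac{1335478}{11}$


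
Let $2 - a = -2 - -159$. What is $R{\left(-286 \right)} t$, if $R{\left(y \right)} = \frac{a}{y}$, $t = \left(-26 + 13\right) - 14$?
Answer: $- \frac{4185}{286} \approx -14.633$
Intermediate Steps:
$t = -27$ ($t = -13 - 14 = -27$)
$a = -155$ ($a = 2 - \left(-2 - -159\right) = 2 - \left(-2 + 159\right) = 2 - 157 = -155$)
$R{\left(y \right)} = - \frac{155}{y}$
$R{\left(-286 \right)} t = - \frac{155}{-286} \left(-27\right) = \left(-155\right) \left(- \frac{1}{286}\right) \left(-27\right) = \frac{155}{286} \left(-27\right) = - \frac{4185}{286}$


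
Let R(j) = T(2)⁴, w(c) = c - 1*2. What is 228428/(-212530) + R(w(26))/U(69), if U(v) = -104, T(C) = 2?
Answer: -1697312/1381445 ≈ -1.2286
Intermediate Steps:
w(c) = -2 + c (w(c) = c - 2 = -2 + c)
R(j) = 16 (R(j) = 2⁴ = 16)
228428/(-212530) + R(w(26))/U(69) = 228428/(-212530) + 16/(-104) = 228428*(-1/212530) + 16*(-1/104) = -114214/106265 - 2/13 = -1697312/1381445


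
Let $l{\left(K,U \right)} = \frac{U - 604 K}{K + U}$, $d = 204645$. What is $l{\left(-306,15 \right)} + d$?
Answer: $\frac{19788952}{97} \approx 2.0401 \cdot 10^{5}$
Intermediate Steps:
$l{\left(K,U \right)} = \frac{U - 604 K}{K + U}$
$l{\left(-306,15 \right)} + d = \frac{15 - -184824}{-306 + 15} + 204645 = \frac{15 + 184824}{-291} + 204645 = \left(- \frac{1}{291}\right) 184839 + 204645 = - \frac{61613}{97} + 204645 = \frac{19788952}{97}$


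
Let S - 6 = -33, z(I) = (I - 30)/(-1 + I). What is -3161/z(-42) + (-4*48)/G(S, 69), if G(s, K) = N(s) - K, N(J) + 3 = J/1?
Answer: -1493617/792 ≈ -1885.9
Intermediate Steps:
N(J) = -3 + J (N(J) = -3 + J/1 = -3 + J*1 = -3 + J)
z(I) = (-30 + I)/(-1 + I)
S = -27 (S = 6 - 33 = -27)
G(s, K) = -3 + s - K (G(s, K) = (-3 + s) - K = -3 + s - K)
-3161/z(-42) + (-4*48)/G(S, 69) = -3161*(-1 - 42)/(-30 - 42) + (-4*48)/(-3 - 27 - 1*69) = -3161/(-72/(-43)) - 192/(-3 - 27 - 69) = -3161/((-1/43*(-72))) - 192/(-99) = -3161/72/43 - 192*(-1/99) = -3161*43/72 + 64/33 = -135923/72 + 64/33 = -1493617/792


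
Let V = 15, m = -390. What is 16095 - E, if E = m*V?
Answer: 21945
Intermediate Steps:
E = -5850 (E = -390*15 = -5850)
16095 - E = 16095 - 1*(-5850) = 16095 + 5850 = 21945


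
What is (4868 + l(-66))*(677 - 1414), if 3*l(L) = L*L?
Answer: -4657840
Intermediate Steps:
l(L) = L**2/3 (l(L) = (L*L)/3 = L**2/3)
(4868 + l(-66))*(677 - 1414) = (4868 + (1/3)*(-66)**2)*(677 - 1414) = (4868 + (1/3)*4356)*(-737) = (4868 + 1452)*(-737) = 6320*(-737) = -4657840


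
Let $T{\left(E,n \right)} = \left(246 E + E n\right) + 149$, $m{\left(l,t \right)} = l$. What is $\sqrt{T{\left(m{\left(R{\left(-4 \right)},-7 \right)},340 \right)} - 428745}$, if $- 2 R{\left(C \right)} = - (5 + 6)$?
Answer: $13 i \sqrt{2517} \approx 652.21 i$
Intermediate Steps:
$R{\left(C \right)} = \frac{11}{2}$ ($R{\left(C \right)} = - \frac{\left(-1\right) \left(5 + 6\right)}{2} = - \frac{\left(-1\right) 11}{2} = \left(- \frac{1}{2}\right) \left(-11\right) = \frac{11}{2}$)
$T{\left(E,n \right)} = 149 + 246 E + E n$
$\sqrt{T{\left(m{\left(R{\left(-4 \right)},-7 \right)},340 \right)} - 428745} = \sqrt{\left(149 + 246 \cdot \frac{11}{2} + \frac{11}{2} \cdot 340\right) - 428745} = \sqrt{\left(149 + 1353 + 1870\right) - 428745} = \sqrt{3372 - 428745} = \sqrt{-425373} = 13 i \sqrt{2517}$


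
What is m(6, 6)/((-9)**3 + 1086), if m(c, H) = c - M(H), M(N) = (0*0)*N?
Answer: 2/119 ≈ 0.016807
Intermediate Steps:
M(N) = 0 (M(N) = 0*N = 0)
m(c, H) = c (m(c, H) = c - 1*0 = c + 0 = c)
m(6, 6)/((-9)**3 + 1086) = 6/((-9)**3 + 1086) = 6/(-729 + 1086) = 6/357 = (1/357)*6 = 2/119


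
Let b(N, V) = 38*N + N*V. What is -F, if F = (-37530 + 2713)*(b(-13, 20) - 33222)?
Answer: -1182942392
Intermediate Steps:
F = 1182942392 (F = (-37530 + 2713)*(-13*(38 + 20) - 33222) = -34817*(-13*58 - 33222) = -34817*(-754 - 33222) = -34817*(-33976) = 1182942392)
-F = -1*1182942392 = -1182942392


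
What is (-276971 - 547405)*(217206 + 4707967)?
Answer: -4060194417048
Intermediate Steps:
(-276971 - 547405)*(217206 + 4707967) = -824376*4925173 = -4060194417048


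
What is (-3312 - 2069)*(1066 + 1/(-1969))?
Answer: -11294466093/1969 ≈ -5.7361e+6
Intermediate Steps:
(-3312 - 2069)*(1066 + 1/(-1969)) = -5381*(1066 - 1/1969) = -5381*2098953/1969 = -11294466093/1969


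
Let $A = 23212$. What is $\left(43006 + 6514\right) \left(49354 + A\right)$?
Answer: $3593468320$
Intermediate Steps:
$\left(43006 + 6514\right) \left(49354 + A\right) = \left(43006 + 6514\right) \left(49354 + 23212\right) = 49520 \cdot 72566 = 3593468320$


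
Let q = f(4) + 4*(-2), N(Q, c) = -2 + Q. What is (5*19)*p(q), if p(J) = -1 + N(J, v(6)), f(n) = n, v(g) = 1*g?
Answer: -665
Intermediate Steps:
v(g) = g
q = -4 (q = 4 + 4*(-2) = 4 - 8 = -4)
p(J) = -3 + J (p(J) = -1 + (-2 + J) = -3 + J)
(5*19)*p(q) = (5*19)*(-3 - 4) = 95*(-7) = -665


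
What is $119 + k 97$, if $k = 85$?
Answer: $8364$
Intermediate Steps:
$119 + k 97 = 119 + 85 \cdot 97 = 119 + 8245 = 8364$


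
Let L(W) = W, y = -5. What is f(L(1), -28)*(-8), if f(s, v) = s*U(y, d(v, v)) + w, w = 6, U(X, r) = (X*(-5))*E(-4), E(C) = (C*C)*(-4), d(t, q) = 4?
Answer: 12752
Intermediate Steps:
E(C) = -4*C**2 (E(C) = C**2*(-4) = -4*C**2)
U(X, r) = 320*X (U(X, r) = (X*(-5))*(-4*(-4)**2) = (-5*X)*(-4*16) = -5*X*(-64) = 320*X)
f(s, v) = 6 - 1600*s (f(s, v) = s*(320*(-5)) + 6 = s*(-1600) + 6 = -1600*s + 6 = 6 - 1600*s)
f(L(1), -28)*(-8) = (6 - 1600*1)*(-8) = (6 - 1600)*(-8) = -1594*(-8) = 12752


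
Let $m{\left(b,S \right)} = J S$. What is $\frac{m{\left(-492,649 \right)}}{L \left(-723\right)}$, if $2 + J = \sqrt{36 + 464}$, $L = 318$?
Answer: $\frac{649}{114957} - \frac{3245 \sqrt{5}}{114957} \approx -0.057474$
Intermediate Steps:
$J = -2 + 10 \sqrt{5}$ ($J = -2 + \sqrt{36 + 464} = -2 + \sqrt{500} = -2 + 10 \sqrt{5} \approx 20.361$)
$m{\left(b,S \right)} = S \left(-2 + 10 \sqrt{5}\right)$ ($m{\left(b,S \right)} = \left(-2 + 10 \sqrt{5}\right) S = S \left(-2 + 10 \sqrt{5}\right)$)
$\frac{m{\left(-492,649 \right)}}{L \left(-723\right)} = \frac{2 \cdot 649 \left(-1 + 5 \sqrt{5}\right)}{318 \left(-723\right)} = \frac{-1298 + 6490 \sqrt{5}}{-229914} = \left(-1298 + 6490 \sqrt{5}\right) \left(- \frac{1}{229914}\right) = \frac{649}{114957} - \frac{3245 \sqrt{5}}{114957}$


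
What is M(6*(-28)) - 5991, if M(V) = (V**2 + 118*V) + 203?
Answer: 2612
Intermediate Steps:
M(V) = 203 + V**2 + 118*V
M(6*(-28)) - 5991 = (203 + (6*(-28))**2 + 118*(6*(-28))) - 5991 = (203 + (-168)**2 + 118*(-168)) - 5991 = (203 + 28224 - 19824) - 5991 = 8603 - 5991 = 2612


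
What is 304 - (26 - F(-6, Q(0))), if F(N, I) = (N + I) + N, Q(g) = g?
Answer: 266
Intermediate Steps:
F(N, I) = I + 2*N (F(N, I) = (I + N) + N = I + 2*N)
304 - (26 - F(-6, Q(0))) = 304 - (26 - (0 + 2*(-6))) = 304 - (26 - (0 - 12)) = 304 - (26 - 1*(-12)) = 304 - (26 + 12) = 304 - 1*38 = 304 - 38 = 266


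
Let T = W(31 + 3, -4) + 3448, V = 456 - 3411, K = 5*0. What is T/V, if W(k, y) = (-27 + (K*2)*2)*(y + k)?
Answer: -2638/2955 ≈ -0.89272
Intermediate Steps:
K = 0
W(k, y) = -27*k - 27*y (W(k, y) = (-27 + (0*2)*2)*(y + k) = (-27 + 0*2)*(k + y) = (-27 + 0)*(k + y) = -27*(k + y) = -27*k - 27*y)
V = -2955
T = 2638 (T = (-27*(31 + 3) - 27*(-4)) + 3448 = (-27*34 + 108) + 3448 = (-918 + 108) + 3448 = -810 + 3448 = 2638)
T/V = 2638/(-2955) = 2638*(-1/2955) = -2638/2955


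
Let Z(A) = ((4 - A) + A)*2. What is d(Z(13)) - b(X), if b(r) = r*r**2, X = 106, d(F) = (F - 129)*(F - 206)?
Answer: -1167058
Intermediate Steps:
Z(A) = 8 (Z(A) = 4*2 = 8)
d(F) = (-206 + F)*(-129 + F) (d(F) = (-129 + F)*(-206 + F) = (-206 + F)*(-129 + F))
b(r) = r**3
d(Z(13)) - b(X) = (26574 + 8**2 - 335*8) - 1*106**3 = (26574 + 64 - 2680) - 1*1191016 = 23958 - 1191016 = -1167058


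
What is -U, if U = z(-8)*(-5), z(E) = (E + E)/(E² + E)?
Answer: -10/7 ≈ -1.4286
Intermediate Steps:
z(E) = 2*E/(E + E²) (z(E) = (2*E)/(E + E²) = 2*E/(E + E²))
U = 10/7 (U = (2/(1 - 8))*(-5) = (2/(-7))*(-5) = (2*(-⅐))*(-5) = -2/7*(-5) = 10/7 ≈ 1.4286)
-U = -1*10/7 = -10/7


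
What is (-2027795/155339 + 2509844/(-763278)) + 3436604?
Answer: 203732671615826521/59283420621 ≈ 3.4366e+6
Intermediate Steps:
(-2027795/155339 + 2509844/(-763278)) + 3436604 = (-2027795*1/155339 + 2509844*(-1/763278)) + 3436604 = (-2027795/155339 - 1254922/381639) + 3436604 = -968823984563/59283420621 + 3436604 = 203732671615826521/59283420621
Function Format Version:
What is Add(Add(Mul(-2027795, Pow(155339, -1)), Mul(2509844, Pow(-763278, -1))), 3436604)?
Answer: Rational(203732671615826521, 59283420621) ≈ 3.4366e+6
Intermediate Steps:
Add(Add(Mul(-2027795, Pow(155339, -1)), Mul(2509844, Pow(-763278, -1))), 3436604) = Add(Add(Mul(-2027795, Rational(1, 155339)), Mul(2509844, Rational(-1, 763278))), 3436604) = Add(Add(Rational(-2027795, 155339), Rational(-1254922, 381639)), 3436604) = Add(Rational(-968823984563, 59283420621), 3436604) = Rational(203732671615826521, 59283420621)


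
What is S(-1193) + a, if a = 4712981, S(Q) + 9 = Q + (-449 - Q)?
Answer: 4712523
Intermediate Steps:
S(Q) = -458 (S(Q) = -9 + (Q + (-449 - Q)) = -9 - 449 = -458)
S(-1193) + a = -458 + 4712981 = 4712523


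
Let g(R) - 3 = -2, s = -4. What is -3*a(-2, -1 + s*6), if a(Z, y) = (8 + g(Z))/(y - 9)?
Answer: 27/34 ≈ 0.79412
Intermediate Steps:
g(R) = 1 (g(R) = 3 - 2 = 1)
a(Z, y) = 9/(-9 + y) (a(Z, y) = (8 + 1)/(y - 9) = 9/(-9 + y))
-3*a(-2, -1 + s*6) = -27/(-9 + (-1 - 4*6)) = -27/(-9 + (-1 - 24)) = -27/(-9 - 25) = -27/(-34) = -27*(-1)/34 = -3*(-9/34) = 27/34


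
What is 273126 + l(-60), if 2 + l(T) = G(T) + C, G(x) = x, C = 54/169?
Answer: 46147870/169 ≈ 2.7306e+5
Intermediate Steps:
C = 54/169 (C = 54*(1/169) = 54/169 ≈ 0.31953)
l(T) = -284/169 + T (l(T) = -2 + (T + 54/169) = -2 + (54/169 + T) = -284/169 + T)
273126 + l(-60) = 273126 + (-284/169 - 60) = 273126 - 10424/169 = 46147870/169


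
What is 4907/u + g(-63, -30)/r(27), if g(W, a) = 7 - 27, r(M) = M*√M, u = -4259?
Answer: -4907/4259 - 20*√3/243 ≈ -1.2947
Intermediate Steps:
r(M) = M^(3/2)
g(W, a) = -20
4907/u + g(-63, -30)/r(27) = 4907/(-4259) - 20*√3/243 = 4907*(-1/4259) - 20*√3/243 = -4907/4259 - 20*√3/243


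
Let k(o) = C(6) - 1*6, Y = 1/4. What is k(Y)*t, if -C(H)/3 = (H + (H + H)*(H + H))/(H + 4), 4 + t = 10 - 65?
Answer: 3009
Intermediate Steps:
t = -59 (t = -4 + (10 - 65) = -4 - 55 = -59)
Y = ¼ (Y = 1*(¼) = ¼ ≈ 0.25000)
C(H) = -3*(H + 4*H²)/(4 + H) (C(H) = -3*(H + (H + H)*(H + H))/(H + 4) = -3*(H + (2*H)*(2*H))/(4 + H) = -3*(H + 4*H²)/(4 + H))
k(o) = -51 (k(o) = -3*6*(1 + 4*6)/(4 + 6) - 1*6 = -3*6*(1 + 24)/10 - 6 = -3*6*⅒*25 - 6 = -45 - 6 = -51)
k(Y)*t = -51*(-59) = 3009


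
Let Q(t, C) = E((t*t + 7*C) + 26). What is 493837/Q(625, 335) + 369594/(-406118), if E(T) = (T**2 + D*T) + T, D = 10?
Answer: -28541829445441301/31362498891875348 ≈ -0.91006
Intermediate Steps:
E(T) = T**2 + 11*T (E(T) = (T**2 + 10*T) + T = T**2 + 11*T)
Q(t, C) = (26 + t**2 + 7*C)*(37 + t**2 + 7*C) (Q(t, C) = ((t*t + 7*C) + 26)*(11 + ((t*t + 7*C) + 26)) = ((t**2 + 7*C) + 26)*(11 + ((t**2 + 7*C) + 26)) = (26 + t**2 + 7*C)*(11 + (26 + t**2 + 7*C)) = (26 + t**2 + 7*C)*(37 + t**2 + 7*C))
493837/Q(625, 335) + 369594/(-406118) = 493837/(((26 + 625**2 + 7*335)*(37 + 625**2 + 7*335))) + 369594/(-406118) = 493837/(((26 + 390625 + 2345)*(37 + 390625 + 2345))) + 369594*(-1/406118) = 493837/((392996*393007)) - 184797/203059 = 493837/154450178972 - 184797/203059 = -28541829445441301/31362498891875348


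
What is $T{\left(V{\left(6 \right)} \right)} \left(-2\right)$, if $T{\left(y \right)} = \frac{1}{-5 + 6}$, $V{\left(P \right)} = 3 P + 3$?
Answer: $-2$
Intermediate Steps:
$V{\left(P \right)} = 3 + 3 P$
$T{\left(y \right)} = 1$ ($T{\left(y \right)} = 1^{-1} = 1$)
$T{\left(V{\left(6 \right)} \right)} \left(-2\right) = 1 \left(-2\right) = -2$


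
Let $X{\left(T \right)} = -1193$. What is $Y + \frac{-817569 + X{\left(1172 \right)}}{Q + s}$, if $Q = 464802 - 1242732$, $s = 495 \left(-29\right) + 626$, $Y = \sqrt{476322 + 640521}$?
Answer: $\frac{818762}{791659} + \sqrt{1116843} \approx 1057.8$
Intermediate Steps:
$Y = \sqrt{1116843} \approx 1056.8$
$s = -13729$ ($s = -14355 + 626 = -13729$)
$Q = -777930$ ($Q = 464802 - 1242732 = -777930$)
$Y + \frac{-817569 + X{\left(1172 \right)}}{Q + s} = \sqrt{1116843} + \frac{-817569 - 1193}{-777930 - 13729} = \sqrt{1116843} - \frac{818762}{-791659} = \sqrt{1116843} - - \frac{818762}{791659} = \sqrt{1116843} + \frac{818762}{791659} = \frac{818762}{791659} + \sqrt{1116843}$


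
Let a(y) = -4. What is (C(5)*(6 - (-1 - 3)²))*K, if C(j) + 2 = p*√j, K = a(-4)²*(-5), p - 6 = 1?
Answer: -1600 + 5600*√5 ≈ 10922.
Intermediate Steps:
p = 7 (p = 6 + 1 = 7)
K = -80 (K = (-4)²*(-5) = 16*(-5) = -80)
C(j) = -2 + 7*√j
(C(5)*(6 - (-1 - 3)²))*K = ((-2 + 7*√5)*(6 - (-1 - 3)²))*(-80) = ((-2 + 7*√5)*(6 - 1*(-4)²))*(-80) = ((-2 + 7*√5)*(6 - 1*16))*(-80) = ((-2 + 7*√5)*(6 - 16))*(-80) = ((-2 + 7*√5)*(-10))*(-80) = (20 - 70*√5)*(-80) = -1600 + 5600*√5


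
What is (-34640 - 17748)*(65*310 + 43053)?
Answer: -3311078764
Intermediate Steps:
(-34640 - 17748)*(65*310 + 43053) = -52388*(20150 + 43053) = -52388*63203 = -3311078764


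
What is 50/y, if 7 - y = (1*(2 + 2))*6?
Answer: -50/17 ≈ -2.9412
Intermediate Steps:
y = -17 (y = 7 - 1*(2 + 2)*6 = 7 - 1*4*6 = 7 - 4*6 = 7 - 1*24 = 7 - 24 = -17)
50/y = 50/(-17) = 50*(-1/17) = -50/17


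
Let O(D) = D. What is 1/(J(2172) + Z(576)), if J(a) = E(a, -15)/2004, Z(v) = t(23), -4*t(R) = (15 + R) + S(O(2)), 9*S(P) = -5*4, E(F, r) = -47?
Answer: -6012/53915 ≈ -0.11151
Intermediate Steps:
S(P) = -20/9 (S(P) = (-5*4)/9 = (1/9)*(-20) = -20/9)
t(R) = -115/36 - R/4 (t(R) = -((15 + R) - 20/9)/4 = -(115/9 + R)/4 = -115/36 - R/4)
Z(v) = -161/18 (Z(v) = -115/36 - 1/4*23 = -115/36 - 23/4 = -161/18)
J(a) = -47/2004
1/(J(2172) + Z(576)) = 1/(-47/2004 - 161/18) = 1/(-53915/6012) = -6012/53915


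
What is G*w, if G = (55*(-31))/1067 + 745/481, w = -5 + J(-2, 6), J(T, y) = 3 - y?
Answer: 18320/46657 ≈ 0.39265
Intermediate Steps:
w = -8 (w = -5 + (3 - 1*6) = -5 + (3 - 6) = -5 - 3 = -8)
G = -2290/46657 (G = -1705*1/1067 + 745*(1/481) = -155/97 + 745/481 = -2290/46657 ≈ -0.049082)
G*w = -2290/46657*(-8) = 18320/46657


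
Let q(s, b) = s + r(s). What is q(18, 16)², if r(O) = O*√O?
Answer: 6156 + 1944*√2 ≈ 8905.2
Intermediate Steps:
r(O) = O^(3/2)
q(s, b) = s + s^(3/2)
q(18, 16)² = (18 + 18^(3/2))² = (18 + 54*√2)²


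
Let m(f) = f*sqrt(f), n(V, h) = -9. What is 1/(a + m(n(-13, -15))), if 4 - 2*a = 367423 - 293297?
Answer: -37061/1373518450 + 27*I/1373518450 ≈ -2.6983e-5 + 1.9658e-8*I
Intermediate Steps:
a = -37061 (a = 2 - (367423 - 293297)/2 = 2 - 1/2*74126 = 2 - 37063 = -37061)
m(f) = f**(3/2)
1/(a + m(n(-13, -15))) = 1/(-37061 + (-9)**(3/2)) = 1/(-37061 - 27*I) = (-37061 + 27*I)/1373518450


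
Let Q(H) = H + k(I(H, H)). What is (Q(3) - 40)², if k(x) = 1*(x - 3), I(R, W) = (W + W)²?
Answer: 16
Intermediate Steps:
I(R, W) = 4*W² (I(R, W) = (2*W)² = 4*W²)
k(x) = -3 + x (k(x) = 1*(-3 + x) = -3 + x)
Q(H) = -3 + H + 4*H² (Q(H) = H + (-3 + 4*H²) = -3 + H + 4*H²)
(Q(3) - 40)² = ((-3 + 3 + 4*3²) - 40)² = ((-3 + 3 + 4*9) - 40)² = ((-3 + 3 + 36) - 40)² = (36 - 40)² = (-4)² = 16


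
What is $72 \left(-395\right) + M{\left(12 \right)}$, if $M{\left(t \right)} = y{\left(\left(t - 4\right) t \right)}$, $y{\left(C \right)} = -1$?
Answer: $-28441$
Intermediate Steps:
$M{\left(t \right)} = -1$
$72 \left(-395\right) + M{\left(12 \right)} = 72 \left(-395\right) - 1 = -28440 - 1 = -28441$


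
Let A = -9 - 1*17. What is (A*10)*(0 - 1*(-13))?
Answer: -3380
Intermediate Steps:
A = -26 (A = -9 - 17 = -26)
(A*10)*(0 - 1*(-13)) = (-26*10)*(0 - 1*(-13)) = -260*(0 + 13) = -260*13 = -3380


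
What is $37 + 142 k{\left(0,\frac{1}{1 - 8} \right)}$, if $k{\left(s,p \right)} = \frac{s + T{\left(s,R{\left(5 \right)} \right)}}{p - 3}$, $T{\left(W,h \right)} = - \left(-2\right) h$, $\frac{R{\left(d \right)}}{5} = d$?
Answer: $- \frac{24443}{11} \approx -2222.1$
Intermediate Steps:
$R{\left(d \right)} = 5 d$
$T{\left(W,h \right)} = 2 h$
$k{\left(s,p \right)} = \frac{50 + s}{-3 + p}$ ($k{\left(s,p \right)} = \frac{s + 2 \cdot 5 \cdot 5}{p - 3} = \frac{s + 2 \cdot 25}{-3 + p} = \frac{s + 50}{-3 + p} = \frac{50 + s}{-3 + p}$)
$37 + 142 k{\left(0,\frac{1}{1 - 8} \right)} = 37 + 142 \frac{50 + 0}{-3 + \frac{1}{1 - 8}} = 37 + 142 \frac{1}{-3 + \frac{1}{-7}} \cdot 50 = 37 + 142 \frac{1}{-3 - \frac{1}{7}} \cdot 50 = 37 + 142 \frac{1}{- \frac{22}{7}} \cdot 50 = 37 + 142 \left(\left(- \frac{7}{22}\right) 50\right) = 37 + 142 \left(- \frac{175}{11}\right) = 37 - \frac{24850}{11} = - \frac{24443}{11}$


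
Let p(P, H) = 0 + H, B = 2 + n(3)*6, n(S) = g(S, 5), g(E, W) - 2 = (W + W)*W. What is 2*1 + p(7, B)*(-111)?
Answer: -34852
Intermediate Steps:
g(E, W) = 2 + 2*W² (g(E, W) = 2 + (W + W)*W = 2 + (2*W)*W = 2 + 2*W²)
n(S) = 52 (n(S) = 2 + 2*5² = 2 + 2*25 = 2 + 50 = 52)
B = 314 (B = 2 + 52*6 = 2 + 312 = 314)
p(P, H) = H
2*1 + p(7, B)*(-111) = 2*1 + 314*(-111) = 2 - 34854 = -34852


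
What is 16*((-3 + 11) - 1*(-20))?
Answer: 448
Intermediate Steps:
16*((-3 + 11) - 1*(-20)) = 16*(8 + 20) = 16*28 = 448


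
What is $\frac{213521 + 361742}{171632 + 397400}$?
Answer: $\frac{575263}{569032} \approx 1.011$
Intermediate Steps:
$\frac{213521 + 361742}{171632 + 397400} = \frac{575263}{569032}$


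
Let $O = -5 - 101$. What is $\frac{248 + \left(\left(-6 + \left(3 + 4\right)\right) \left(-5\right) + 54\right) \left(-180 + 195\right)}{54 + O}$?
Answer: $- \frac{983}{52} \approx -18.904$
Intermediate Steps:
$O = -106$
$\frac{248 + \left(\left(-6 + \left(3 + 4\right)\right) \left(-5\right) + 54\right) \left(-180 + 195\right)}{54 + O} = \frac{248 + \left(\left(-6 + \left(3 + 4\right)\right) \left(-5\right) + 54\right) \left(-180 + 195\right)}{54 - 106} = \frac{248 + \left(\left(-6 + 7\right) \left(-5\right) + 54\right) 15}{-52} = \left(248 + \left(1 \left(-5\right) + 54\right) 15\right) \left(- \frac{1}{52}\right) = \left(248 + \left(-5 + 54\right) 15\right) \left(- \frac{1}{52}\right) = \left(248 + 49 \cdot 15\right) \left(- \frac{1}{52}\right) = \left(248 + 735\right) \left(- \frac{1}{52}\right) = 983 \left(- \frac{1}{52}\right) = - \frac{983}{52}$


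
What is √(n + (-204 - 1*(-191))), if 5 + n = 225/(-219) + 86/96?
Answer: I*√13913727/876 ≈ 4.2581*I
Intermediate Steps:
n = -17981/3504 (n = -5 + (225/(-219) + 86/96) = -5 + (225*(-1/219) + 86*(1/96)) = -5 + (-75/73 + 43/48) = -5 - 461/3504 = -17981/3504 ≈ -5.1316)
√(n + (-204 - 1*(-191))) = √(-17981/3504 + (-204 - 1*(-191))) = √(-17981/3504 + (-204 + 191)) = √(-17981/3504 - 13) = √(-63533/3504) = I*√13913727/876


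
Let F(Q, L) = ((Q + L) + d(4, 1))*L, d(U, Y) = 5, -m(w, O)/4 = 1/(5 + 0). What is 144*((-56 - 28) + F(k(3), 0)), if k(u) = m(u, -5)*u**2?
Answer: -12096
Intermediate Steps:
m(w, O) = -4/5 (m(w, O) = -4/(5 + 0) = -4/5)
k(u) = -4*u**2/5
F(Q, L) = L*(5 + L + Q) (F(Q, L) = ((Q + L) + 5)*L = ((L + Q) + 5)*L = (5 + L + Q)*L = L*(5 + L + Q))
144*((-56 - 28) + F(k(3), 0)) = 144*((-56 - 28) + 0*(5 + 0 - 4/5*3**2)) = 144*(-84 + 0*(5 + 0 - 4/5*9)) = 144*(-84 + 0*(5 + 0 - 36/5)) = 144*(-84 + 0*(-11/5)) = 144*(-84 + 0) = 144*(-84) = -12096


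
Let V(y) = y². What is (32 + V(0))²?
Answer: 1024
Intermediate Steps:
(32 + V(0))² = (32 + 0²)² = (32 + 0)² = 32² = 1024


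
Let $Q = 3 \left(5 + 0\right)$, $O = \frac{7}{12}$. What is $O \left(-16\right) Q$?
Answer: $-140$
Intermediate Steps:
$O = \frac{7}{12}$ ($O = 7 \cdot \frac{1}{12} = \frac{7}{12} \approx 0.58333$)
$Q = 15$ ($Q = 3 \cdot 5 = 15$)
$O \left(-16\right) Q = \frac{7}{12} \left(-16\right) 15 = \left(- \frac{28}{3}\right) 15 = -140$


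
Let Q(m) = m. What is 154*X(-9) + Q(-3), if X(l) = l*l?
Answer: 12471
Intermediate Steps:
X(l) = l²
154*X(-9) + Q(-3) = 154*(-9)² - 3 = 154*81 - 3 = 12474 - 3 = 12471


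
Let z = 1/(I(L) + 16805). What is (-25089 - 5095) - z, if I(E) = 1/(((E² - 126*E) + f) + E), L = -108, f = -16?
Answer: -12756124889092/422612141 ≈ -30184.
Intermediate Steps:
I(E) = 1/(-16 + E² - 125*E) (I(E) = 1/(((E² - 126*E) - 16) + E) = 1/((-16 + E² - 126*E) + E) = 1/(-16 + E² - 125*E))
z = 25148/422612141 (z = 1/(1/(-16 + (-108)² - 125*(-108)) + 16805) = 1/(1/(-16 + 11664 + 13500) + 16805) = 1/(1/25148 + 16805) = 1/(422612141/25148) = 25148/422612141 ≈ 5.9506e-5)
(-25089 - 5095) - z = (-25089 - 5095) - 1*25148/422612141 = -30184 - 25148/422612141 = -12756124889092/422612141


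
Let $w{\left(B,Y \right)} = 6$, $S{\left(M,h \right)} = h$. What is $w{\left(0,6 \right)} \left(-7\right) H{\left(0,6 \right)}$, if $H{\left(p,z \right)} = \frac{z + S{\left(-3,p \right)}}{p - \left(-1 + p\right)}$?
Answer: $-252$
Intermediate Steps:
$H{\left(p,z \right)} = p + z$ ($H{\left(p,z \right)} = \frac{z + p}{p - \left(-1 + p\right)} = \frac{p + z}{1} = \left(p + z\right) 1 = p + z$)
$w{\left(0,6 \right)} \left(-7\right) H{\left(0,6 \right)} = 6 \left(-7\right) \left(0 + 6\right) = \left(-42\right) 6 = -252$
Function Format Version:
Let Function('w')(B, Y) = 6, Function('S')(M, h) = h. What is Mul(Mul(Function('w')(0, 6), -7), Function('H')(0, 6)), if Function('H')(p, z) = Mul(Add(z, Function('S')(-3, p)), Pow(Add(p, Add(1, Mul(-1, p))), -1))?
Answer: -252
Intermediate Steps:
Function('H')(p, z) = Add(p, z) (Function('H')(p, z) = Mul(Add(z, p), Pow(Add(p, Add(1, Mul(-1, p))), -1)) = Mul(Add(p, z), Pow(1, -1)) = Mul(Add(p, z), 1) = Add(p, z))
Mul(Mul(Function('w')(0, 6), -7), Function('H')(0, 6)) = Mul(Mul(6, -7), Add(0, 6)) = Mul(-42, 6) = -252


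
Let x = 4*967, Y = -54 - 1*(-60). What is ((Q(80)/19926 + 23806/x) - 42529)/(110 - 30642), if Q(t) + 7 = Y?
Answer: 204837245299/147076017786 ≈ 1.3927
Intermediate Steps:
Y = 6 (Y = -54 + 60 = 6)
x = 3868
Q(t) = -1 (Q(t) = -7 + 6 = -1)
((Q(80)/19926 + 23806/x) - 42529)/(110 - 30642) = ((-1/19926 + 23806/3868) - 42529)/(110 - 30642) = ((-1*1/19926 + 23806*(1/3868)) - 42529)/(-30532) = ((-1/19926 + 11903/1934) - 42529)*(-1/30532) = (59294311/9634221 - 42529)*(-1/30532) = -409674490598/9634221*(-1/30532) = 204837245299/147076017786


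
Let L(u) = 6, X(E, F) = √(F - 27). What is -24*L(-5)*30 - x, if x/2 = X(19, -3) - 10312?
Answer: 16304 - 2*I*√30 ≈ 16304.0 - 10.954*I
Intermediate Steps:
X(E, F) = √(-27 + F)
x = -20624 + 2*I*√30 (x = 2*(√(-27 - 3) - 10312) = 2*(√(-30) - 10312) = 2*(I*√30 - 10312) = 2*(-10312 + I*√30) = -20624 + 2*I*√30 ≈ -20624.0 + 10.954*I)
-24*L(-5)*30 - x = -24*6*30 - (-20624 + 2*I*√30) = -144*30 + (20624 - 2*I*√30) = -4320 + (20624 - 2*I*√30) = 16304 - 2*I*√30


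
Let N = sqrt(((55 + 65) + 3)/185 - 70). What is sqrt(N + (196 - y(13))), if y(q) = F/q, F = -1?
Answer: sqrt(1134113825 + 31265*I*sqrt(2372995))/2405 ≈ 14.006 + 0.29726*I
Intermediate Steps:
y(q) = -1/q
N = I*sqrt(2372995)/185 (N = sqrt((120 + 3)*(1/185) - 70) = sqrt(123*(1/185) - 70) = sqrt(123/185 - 70) = sqrt(-12827/185) = I*sqrt(2372995)/185 ≈ 8.3268*I)
sqrt(N + (196 - y(13))) = sqrt(I*sqrt(2372995)/185 + (196 - (-1)/13)) = sqrt(I*sqrt(2372995)/185 + (196 - 1*(-1/13))) = sqrt(I*sqrt(2372995)/185 + (196 + 1/13)) = sqrt(I*sqrt(2372995)/185 + 2549/13) = sqrt(2549/13 + I*sqrt(2372995)/185)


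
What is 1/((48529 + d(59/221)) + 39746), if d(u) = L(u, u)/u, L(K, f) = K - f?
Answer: 1/88275 ≈ 1.1328e-5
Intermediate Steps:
d(u) = 0 (d(u) = (u - u)/u = 0/u = 0)
1/((48529 + d(59/221)) + 39746) = 1/((48529 + 0) + 39746) = 1/(48529 + 39746) = 1/88275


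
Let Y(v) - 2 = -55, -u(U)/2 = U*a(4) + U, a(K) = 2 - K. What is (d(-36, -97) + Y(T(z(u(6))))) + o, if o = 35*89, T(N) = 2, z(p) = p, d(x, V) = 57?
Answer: 3119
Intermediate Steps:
u(U) = 2*U (u(U) = -2*(U*(2 - 1*4) + U) = -2*(U*(2 - 4) + U) = -2*(U*(-2) + U) = -2*(-2*U + U) = -(-2)*U = 2*U)
Y(v) = -53 (Y(v) = 2 - 55 = -53)
o = 3115
(d(-36, -97) + Y(T(z(u(6))))) + o = (57 - 53) + 3115 = 4 + 3115 = 3119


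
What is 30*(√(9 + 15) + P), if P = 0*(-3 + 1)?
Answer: 60*√6 ≈ 146.97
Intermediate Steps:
P = 0 (P = 0*(-2) = 0)
30*(√(9 + 15) + P) = 30*(√(9 + 15) + 0) = 30*(√24 + 0) = 30*(2*√6 + 0) = 30*(2*√6) = 60*√6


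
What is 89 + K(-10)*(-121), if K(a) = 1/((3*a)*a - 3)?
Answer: 2392/27 ≈ 88.593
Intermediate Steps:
K(a) = 1/(-3 + 3*a**2) (K(a) = 1/(3*a**2 - 3) = 1/(-3 + 3*a**2))
89 + K(-10)*(-121) = 89 + (1/(3*(-1 + (-10)**2)))*(-121) = 89 + (1/(3*(-1 + 100)))*(-121) = 89 + ((1/3)/99)*(-121) = 89 + ((1/3)*(1/99))*(-121) = 89 + (1/297)*(-121) = 89 - 11/27 = 2392/27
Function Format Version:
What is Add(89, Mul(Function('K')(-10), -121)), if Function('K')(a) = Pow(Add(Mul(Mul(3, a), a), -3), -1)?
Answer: Rational(2392, 27) ≈ 88.593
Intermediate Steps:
Function('K')(a) = Pow(Add(-3, Mul(3, Pow(a, 2))), -1) (Function('K')(a) = Pow(Add(Mul(3, Pow(a, 2)), -3), -1) = Pow(Add(-3, Mul(3, Pow(a, 2))), -1))
Add(89, Mul(Function('K')(-10), -121)) = Add(89, Mul(Mul(Rational(1, 3), Pow(Add(-1, Pow(-10, 2)), -1)), -121)) = Add(89, Mul(Mul(Rational(1, 3), Pow(Add(-1, 100), -1)), -121)) = Add(89, Mul(Mul(Rational(1, 3), Pow(99, -1)), -121)) = Add(89, Mul(Mul(Rational(1, 3), Rational(1, 99)), -121)) = Add(89, Mul(Rational(1, 297), -121)) = Add(89, Rational(-11, 27)) = Rational(2392, 27)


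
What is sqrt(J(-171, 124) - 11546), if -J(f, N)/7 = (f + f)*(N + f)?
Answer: 4*I*sqrt(7754) ≈ 352.23*I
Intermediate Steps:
J(f, N) = -14*f*(N + f) (J(f, N) = -7*(f + f)*(N + f) = -7*2*f*(N + f) = -14*f*(N + f))
sqrt(J(-171, 124) - 11546) = sqrt(-14*(-171)*(124 - 171) - 11546) = sqrt(-14*(-171)*(-47) - 11546) = sqrt(-112518 - 11546) = sqrt(-124064) = 4*I*sqrt(7754)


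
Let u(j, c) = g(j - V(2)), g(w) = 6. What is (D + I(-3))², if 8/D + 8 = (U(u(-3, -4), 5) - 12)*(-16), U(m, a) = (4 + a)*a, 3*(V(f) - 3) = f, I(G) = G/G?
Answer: 4356/4489 ≈ 0.97037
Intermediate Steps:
I(G) = 1
V(f) = 3 + f/3
u(j, c) = 6
U(m, a) = a*(4 + a)
D = -1/67 (D = 8/(-8 + (5*(4 + 5) - 12)*(-16)) = 8/(-8 + (5*9 - 12)*(-16)) = 8/(-8 + (45 - 12)*(-16)) = 8/(-8 + 33*(-16)) = 8/(-8 - 528) = 8/(-536) = 8*(-1/536) = -1/67 ≈ -0.014925)
(D + I(-3))² = (-1/67 + 1)² = (66/67)² = 4356/4489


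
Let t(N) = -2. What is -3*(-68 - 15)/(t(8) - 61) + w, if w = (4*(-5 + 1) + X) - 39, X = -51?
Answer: -2309/21 ≈ -109.95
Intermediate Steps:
w = -106 (w = (4*(-5 + 1) - 51) - 39 = (4*(-4) - 51) - 39 = (-16 - 51) - 39 = -67 - 39 = -106)
-3*(-68 - 15)/(t(8) - 61) + w = -3*(-68 - 15)/(-2 - 61) - 106 = -(-249)/(-63) - 106 = -(-249)*(-1)/63 - 106 = -3*83/63 - 106 = -83/21 - 106 = -2309/21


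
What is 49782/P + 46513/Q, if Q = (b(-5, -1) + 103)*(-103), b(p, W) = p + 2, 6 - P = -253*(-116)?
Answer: -938769523/151111300 ≈ -6.2124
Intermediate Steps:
P = -29342 (P = 6 - (-253)*(-116) = 6 - 1*29348 = 6 - 29348 = -29342)
b(p, W) = 2 + p
Q = -10300 (Q = ((2 - 5) + 103)*(-103) = (-3 + 103)*(-103) = 100*(-103) = -10300)
49782/P + 46513/Q = 49782/(-29342) + 46513/(-10300) = 49782*(-1/29342) + 46513*(-1/10300) = -24891/14671 - 46513/10300 = -938769523/151111300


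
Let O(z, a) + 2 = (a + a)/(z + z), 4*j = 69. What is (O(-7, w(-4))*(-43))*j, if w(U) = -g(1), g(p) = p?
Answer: 38571/28 ≈ 1377.5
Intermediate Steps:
j = 69/4 (j = (1/4)*69 = 69/4 ≈ 17.250)
w(U) = -1 (w(U) = -1*1 = -1)
O(z, a) = -2 + a/z (O(z, a) = -2 + (a + a)/(z + z) = -2 + (2*a)/((2*z)) = -2 + (2*a)*(1/(2*z)) = -2 + a/z)
(O(-7, w(-4))*(-43))*j = ((-2 - 1/(-7))*(-43))*(69/4) = ((-2 - 1*(-1/7))*(-43))*(69/4) = ((-2 + 1/7)*(-43))*(69/4) = -13/7*(-43)*(69/4) = (559/7)*(69/4) = 38571/28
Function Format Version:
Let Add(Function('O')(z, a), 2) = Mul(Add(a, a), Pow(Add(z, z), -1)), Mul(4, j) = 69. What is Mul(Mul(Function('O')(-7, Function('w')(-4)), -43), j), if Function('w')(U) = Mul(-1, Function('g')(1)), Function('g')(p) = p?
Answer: Rational(38571, 28) ≈ 1377.5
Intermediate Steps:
j = Rational(69, 4) (j = Mul(Rational(1, 4), 69) = Rational(69, 4) ≈ 17.250)
Function('w')(U) = -1 (Function('w')(U) = Mul(-1, 1) = -1)
Function('O')(z, a) = Add(-2, Mul(a, Pow(z, -1))) (Function('O')(z, a) = Add(-2, Mul(Add(a, a), Pow(Add(z, z), -1))) = Add(-2, Mul(Mul(2, a), Pow(Mul(2, z), -1))) = Add(-2, Mul(Mul(2, a), Mul(Rational(1, 2), Pow(z, -1)))) = Add(-2, Mul(a, Pow(z, -1))))
Mul(Mul(Function('O')(-7, Function('w')(-4)), -43), j) = Mul(Mul(Add(-2, Mul(-1, Pow(-7, -1))), -43), Rational(69, 4)) = Mul(Mul(Add(-2, Mul(-1, Rational(-1, 7))), -43), Rational(69, 4)) = Mul(Mul(Add(-2, Rational(1, 7)), -43), Rational(69, 4)) = Mul(Mul(Rational(-13, 7), -43), Rational(69, 4)) = Mul(Rational(559, 7), Rational(69, 4)) = Rational(38571, 28)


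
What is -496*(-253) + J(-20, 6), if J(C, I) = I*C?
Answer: 125368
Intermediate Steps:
J(C, I) = C*I
-496*(-253) + J(-20, 6) = -496*(-253) - 20*6 = 125488 - 120 = 125368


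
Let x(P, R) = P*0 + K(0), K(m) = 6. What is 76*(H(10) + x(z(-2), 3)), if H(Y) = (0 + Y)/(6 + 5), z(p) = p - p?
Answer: 5776/11 ≈ 525.09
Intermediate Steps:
z(p) = 0
H(Y) = Y/11
x(P, R) = 6 (x(P, R) = P*0 + 6 = 0 + 6 = 6)
76*(H(10) + x(z(-2), 3)) = 76*((1/11)*10 + 6) = 76*(10/11 + 6) = 76*(76/11) = 5776/11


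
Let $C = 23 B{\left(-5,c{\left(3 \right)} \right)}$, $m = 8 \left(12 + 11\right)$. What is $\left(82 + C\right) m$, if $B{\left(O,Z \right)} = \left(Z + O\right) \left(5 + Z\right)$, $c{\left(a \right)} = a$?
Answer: $-52624$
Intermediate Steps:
$m = 184$ ($m = 8 \cdot 23 = 184$)
$B{\left(O,Z \right)} = \left(5 + Z\right) \left(O + Z\right)$ ($B{\left(O,Z \right)} = \left(O + Z\right) \left(5 + Z\right) = \left(5 + Z\right) \left(O + Z\right)$)
$C = -368$ ($C = 23 \left(3^{2} + 5 \left(-5\right) + 5 \cdot 3 - 15\right) = 23 \left(9 - 25 + 15 - 15\right) = 23 \left(-16\right) = -368$)
$\left(82 + C\right) m = \left(82 - 368\right) 184 = \left(-286\right) 184 = -52624$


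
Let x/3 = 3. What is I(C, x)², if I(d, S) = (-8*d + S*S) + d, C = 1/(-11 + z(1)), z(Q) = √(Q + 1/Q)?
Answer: 1926546/289 + 2776*√2/289 ≈ 6679.8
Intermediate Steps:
C = 1/(-11 + √2) (C = 1/(-11 + √(1 + 1/1)) = 1/(-11 + √(1 + 1)) = 1/(-11 + √2) ≈ -0.10432)
x = 9 (x = 3*3 = 9)
I(d, S) = S² - 7*d (I(d, S) = (-8*d + S²) + d = (S² - 8*d) + d = S² - 7*d)
I(C, x)² = (9² - 7*(-11/119 - √2/119))² = (81 + (11/17 + √2/17))² = (1388/17 + √2/17)²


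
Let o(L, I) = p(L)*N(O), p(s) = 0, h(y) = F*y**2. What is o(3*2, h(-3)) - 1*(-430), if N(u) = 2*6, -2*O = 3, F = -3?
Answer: 430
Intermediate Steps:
h(y) = -3*y**2
O = -3/2 (O = -1/2*3 = -3/2 ≈ -1.5000)
N(u) = 12
o(L, I) = 0 (o(L, I) = 0*12 = 0)
o(3*2, h(-3)) - 1*(-430) = 0 - 1*(-430) = 0 + 430 = 430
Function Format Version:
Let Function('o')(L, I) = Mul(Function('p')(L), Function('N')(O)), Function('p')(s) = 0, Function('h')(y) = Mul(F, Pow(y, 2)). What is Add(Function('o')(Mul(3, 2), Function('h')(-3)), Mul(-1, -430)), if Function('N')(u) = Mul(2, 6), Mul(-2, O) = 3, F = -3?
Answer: 430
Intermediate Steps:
Function('h')(y) = Mul(-3, Pow(y, 2))
O = Rational(-3, 2) (O = Mul(Rational(-1, 2), 3) = Rational(-3, 2) ≈ -1.5000)
Function('N')(u) = 12
Function('o')(L, I) = 0 (Function('o')(L, I) = Mul(0, 12) = 0)
Add(Function('o')(Mul(3, 2), Function('h')(-3)), Mul(-1, -430)) = Add(0, Mul(-1, -430)) = Add(0, 430) = 430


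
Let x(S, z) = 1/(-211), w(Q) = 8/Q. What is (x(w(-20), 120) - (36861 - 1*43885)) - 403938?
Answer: -83748855/211 ≈ -3.9691e+5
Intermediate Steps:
x(S, z) = -1/211
(x(w(-20), 120) - (36861 - 1*43885)) - 403938 = (-1/211 - (36861 - 1*43885)) - 403938 = (-1/211 - (36861 - 43885)) - 403938 = (-1/211 - 1*(-7024)) - 403938 = (-1/211 + 7024) - 403938 = 1482063/211 - 403938 = -83748855/211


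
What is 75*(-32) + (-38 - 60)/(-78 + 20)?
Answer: -69551/29 ≈ -2398.3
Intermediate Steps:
75*(-32) + (-38 - 60)/(-78 + 20) = -2400 - 98/(-58) = -2400 - 98*(-1/58) = -2400 + 49/29 = -69551/29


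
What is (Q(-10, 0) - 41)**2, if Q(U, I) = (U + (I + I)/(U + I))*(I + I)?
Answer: 1681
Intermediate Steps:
Q(U, I) = 2*I*(U + 2*I/(I + U)) (Q(U, I) = (U + (2*I)/(I + U))*(2*I) = (U + 2*I/(I + U))*(2*I) = 2*I*(U + 2*I/(I + U)))
(Q(-10, 0) - 41)**2 = (2*0*((-10)**2 + 2*0 + 0*(-10))/(0 - 10) - 41)**2 = (2*0*(100 + 0 + 0)/(-10) - 41)**2 = (2*0*(-1/10)*100 - 41)**2 = (0 - 41)**2 = (-41)**2 = 1681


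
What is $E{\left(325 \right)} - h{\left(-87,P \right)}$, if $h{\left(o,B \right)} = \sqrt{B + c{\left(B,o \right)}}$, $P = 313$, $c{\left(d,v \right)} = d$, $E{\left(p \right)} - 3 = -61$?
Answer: $-58 - \sqrt{626} \approx -83.02$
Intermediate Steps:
$E{\left(p \right)} = -58$ ($E{\left(p \right)} = 3 - 61 = -58$)
$h{\left(o,B \right)} = \sqrt{2} \sqrt{B}$ ($h{\left(o,B \right)} = \sqrt{B + B} = \sqrt{2 B} = \sqrt{2} \sqrt{B}$)
$E{\left(325 \right)} - h{\left(-87,P \right)} = -58 - \sqrt{2} \sqrt{313} = -58 - \sqrt{626}$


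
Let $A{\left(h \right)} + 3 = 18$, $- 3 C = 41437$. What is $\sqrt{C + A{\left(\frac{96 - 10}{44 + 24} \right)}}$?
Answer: $\frac{4 i \sqrt{7761}}{3} \approx 117.46 i$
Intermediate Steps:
$C = - \frac{41437}{3}$ ($C = \left(- \frac{1}{3}\right) 41437 = - \frac{41437}{3} \approx -13812.0$)
$A{\left(h \right)} = 15$ ($A{\left(h \right)} = -3 + 18 = 15$)
$\sqrt{C + A{\left(\frac{96 - 10}{44 + 24} \right)}} = \sqrt{- \frac{41437}{3} + 15} = \sqrt{- \frac{41392}{3}} = \frac{4 i \sqrt{7761}}{3}$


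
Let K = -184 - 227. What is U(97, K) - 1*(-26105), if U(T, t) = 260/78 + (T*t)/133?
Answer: 10297624/399 ≈ 25809.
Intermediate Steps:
K = -411
U(T, t) = 10/3 + T*t/133 (U(T, t) = 260*(1/78) + (T*t)*(1/133) = 10/3 + T*t/133)
U(97, K) - 1*(-26105) = (10/3 + (1/133)*97*(-411)) - 1*(-26105) = (10/3 - 39867/133) + 26105 = -118271/399 + 26105 = 10297624/399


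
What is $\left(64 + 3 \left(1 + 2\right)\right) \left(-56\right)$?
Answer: $-4088$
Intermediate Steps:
$\left(64 + 3 \left(1 + 2\right)\right) \left(-56\right) = \left(64 + 3 \cdot 3\right) \left(-56\right) = \left(64 + 9\right) \left(-56\right) = 73 \left(-56\right) = -4088$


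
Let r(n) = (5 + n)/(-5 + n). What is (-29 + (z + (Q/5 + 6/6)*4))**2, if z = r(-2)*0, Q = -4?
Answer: 19881/25 ≈ 795.24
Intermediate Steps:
r(n) = (5 + n)/(-5 + n)
z = 0 (z = ((5 - 2)/(-5 - 2))*0 = (3/(-7))*0 = -1/7*3*0 = -3/7*0 = 0)
(-29 + (z + (Q/5 + 6/6)*4))**2 = (-29 + (0 + (-4/5 + 6/6)*4))**2 = (-29 + (0 + (-4*1/5 + 6*(1/6))*4))**2 = (-29 + (0 + (-4/5 + 1)*4))**2 = (-29 + (0 + (1/5)*4))**2 = (-29 + (0 + 4/5))**2 = (-29 + 4/5)**2 = (-141/5)**2 = 19881/25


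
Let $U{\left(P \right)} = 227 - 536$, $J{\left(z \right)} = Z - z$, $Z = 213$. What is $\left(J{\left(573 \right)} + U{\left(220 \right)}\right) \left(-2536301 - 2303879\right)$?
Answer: $3238080420$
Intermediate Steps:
$J{\left(z \right)} = 213 - z$
$U{\left(P \right)} = -309$
$\left(J{\left(573 \right)} + U{\left(220 \right)}\right) \left(-2536301 - 2303879\right) = \left(\left(213 - 573\right) - 309\right) \left(-2536301 - 2303879\right) = \left(\left(213 - 573\right) - 309\right) \left(-4840180\right) = \left(-360 - 309\right) \left(-4840180\right) = \left(-669\right) \left(-4840180\right) = 3238080420$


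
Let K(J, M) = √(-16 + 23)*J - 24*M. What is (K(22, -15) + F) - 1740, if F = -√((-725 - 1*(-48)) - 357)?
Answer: -1380 + 22*√7 - I*√1034 ≈ -1321.8 - 32.156*I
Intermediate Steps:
K(J, M) = -24*M + J*√7 (K(J, M) = √7*J - 24*M = J*√7 - 24*M = -24*M + J*√7)
F = -I*√1034 (F = -√((-725 + 48) - 357) = -√(-677 - 357) = -√(-1034) = -I*√1034 ≈ -32.156*I)
(K(22, -15) + F) - 1740 = ((-24*(-15) + 22*√7) - I*√1034) - 1740 = ((360 + 22*√7) - I*√1034) - 1740 = (360 + 22*√7 - I*√1034) - 1740 = -1380 + 22*√7 - I*√1034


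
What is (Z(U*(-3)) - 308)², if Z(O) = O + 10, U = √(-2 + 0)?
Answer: 88786 + 1788*I*√2 ≈ 88786.0 + 2528.6*I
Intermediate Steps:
U = I*√2 (U = √(-2) = I*√2 ≈ 1.4142*I)
Z(O) = 10 + O
(Z(U*(-3)) - 308)² = ((10 + (I*√2)*(-3)) - 308)² = ((10 - 3*I*√2) - 308)² = (-298 - 3*I*√2)²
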